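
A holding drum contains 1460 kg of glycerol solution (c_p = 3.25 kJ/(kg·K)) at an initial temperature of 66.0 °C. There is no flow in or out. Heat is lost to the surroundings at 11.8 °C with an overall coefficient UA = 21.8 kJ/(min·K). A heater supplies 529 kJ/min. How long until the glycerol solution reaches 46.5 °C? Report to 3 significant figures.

Lumped-capacitance energy balance: M c_p dT/dt = UA(T_amb − T) + Q̇.
τ = M c_p/UA = 217.66 min; T_ss = T_amb + Q̇/UA = 11.8 + 529/21.8 = 36.066 °C.
T(t) = T_ss + (T₀ − T_ss)e^(−t/τ); set T = 46.5:
t = −τ ln[(T − T_ss)/(T₀ − T_ss)] = −217.66 · ln(0.34857) = 229.40 min.

229 min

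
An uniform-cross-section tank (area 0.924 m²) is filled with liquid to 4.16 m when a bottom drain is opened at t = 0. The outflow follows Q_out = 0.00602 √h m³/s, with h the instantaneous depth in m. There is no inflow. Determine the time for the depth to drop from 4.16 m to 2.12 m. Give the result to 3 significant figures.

179 s

Mass balance (ρ constant): A dh/dt = −0.00602 √h.
Separate and integrate: 2(√h − √h₀) = −(0.00602/A) t.
t = 2A(√h₀ − √h)/0.00602 = 2·0.924·(√4.16 − √2.12)/0.00602
  = 1.8480 × (2.0396 − 1.4560) / 0.00602 = 179.15 s.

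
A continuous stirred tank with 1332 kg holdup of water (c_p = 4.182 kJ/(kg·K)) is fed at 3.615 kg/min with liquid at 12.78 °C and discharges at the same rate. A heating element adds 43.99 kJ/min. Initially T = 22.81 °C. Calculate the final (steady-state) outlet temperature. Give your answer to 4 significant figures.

15.69 °C

Energy balance: M c_p dT/dt = ṁ c_p (T_in − T) + 43.99.
At steady state dT/dt = 0 ⇒ T_ss = T_in + Q̇/(ṁ c_p) = 12.78 + 43.99/(3.615·4.182) = 15.6898 °C.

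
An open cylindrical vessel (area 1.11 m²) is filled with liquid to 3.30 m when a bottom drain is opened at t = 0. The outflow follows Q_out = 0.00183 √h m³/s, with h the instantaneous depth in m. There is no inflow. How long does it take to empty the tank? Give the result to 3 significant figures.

2200 s

Unsteady balance on liquid volume: A dh/dt = −0.00183 √h.
Separate and integrate: 2(√h − √h₀) = −(0.00183/A) t.
Tank is empty when √h = 0: t_empty = 2A√h₀/0.00183.
t_empty = 2·1.11·√3.30/0.00183 = 2.2200·1.8166/0.00183 = 2203.7 s.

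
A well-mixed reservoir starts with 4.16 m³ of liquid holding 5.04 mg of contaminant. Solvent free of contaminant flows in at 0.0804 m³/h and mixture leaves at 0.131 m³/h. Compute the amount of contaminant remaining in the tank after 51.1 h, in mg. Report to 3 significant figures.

Total volume: dV/dt = Q_in − Q_out = -0.050600 m³/h, so V(t) = 4.16 − 0.050600 t and V(51.1) = 1.5743 m³.
No contaminant enters, so dm/dt = −Q_out · (m/V).
Separate: dm/m = −Q_out dt/V(t) ⇒ ln(m/m₀) = −(Q_out/(Q_in−Q_out)) ln(V/V₀).
m = m₀ (V₀/V)^(Q_out/(Q_in−Q_out)) = 5.04 × (4.16/1.5743)^(-2.5889) = 0.40730 mg.

0.407 mg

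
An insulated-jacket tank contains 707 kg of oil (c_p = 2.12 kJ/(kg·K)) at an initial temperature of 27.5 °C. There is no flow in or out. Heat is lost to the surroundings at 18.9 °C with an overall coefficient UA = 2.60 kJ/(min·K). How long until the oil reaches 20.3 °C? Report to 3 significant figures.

M c_p dT/dt = −UA(T − T_amb).
τ = M c_p/UA = 576.48 min; T_ss = T_amb = 18.900 °C.
T(t) = T_ss + (T₀ − T_ss)e^(−t/τ); set T = 20.3:
t = −τ ln[(T − T_ss)/(T₀ − T_ss)] = −576.48 · ln(0.16279) = 1046.5 min.

1050 min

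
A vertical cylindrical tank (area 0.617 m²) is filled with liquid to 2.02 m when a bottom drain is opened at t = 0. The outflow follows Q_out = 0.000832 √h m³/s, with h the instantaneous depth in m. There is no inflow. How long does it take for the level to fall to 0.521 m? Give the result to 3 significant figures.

1040 s

With no inflow, A dh/dt = −0.000832 √h.
Separate and integrate: 2(√h − √h₀) = −(0.000832/A) t.
t = 2A(√h₀ − √h)/0.000832 = 2·0.617·(√2.02 − √0.521)/0.000832
  = 1.2340 × (1.4213 − 0.72180) / 0.000832 = 1037.4 s.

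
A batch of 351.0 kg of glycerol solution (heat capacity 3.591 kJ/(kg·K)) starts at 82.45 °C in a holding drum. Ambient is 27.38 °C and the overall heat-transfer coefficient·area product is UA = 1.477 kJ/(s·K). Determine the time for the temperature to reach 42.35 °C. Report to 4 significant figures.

1112 s

Lumped-capacitance energy balance: M c_p dT/dt = UA(T_amb − T).
τ = M c_p/UA = 853.379 s; T_ss = T_amb = 27.3800 °C.
T(t) = T_ss + (T₀ − T_ss)e^(−t/τ); set T = 42.35:
t = −τ ln[(T − T_ss)/(T₀ − T_ss)] = −853.379 · ln(0.271836) = 1111.57 s.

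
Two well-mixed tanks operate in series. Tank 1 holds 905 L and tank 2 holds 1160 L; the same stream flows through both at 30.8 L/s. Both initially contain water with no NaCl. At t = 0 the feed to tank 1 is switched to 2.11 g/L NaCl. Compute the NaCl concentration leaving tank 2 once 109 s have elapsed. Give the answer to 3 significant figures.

1.76 g/L

Time constants: τᵢ = Vᵢ/Q for each well-mixed tank.
τ₁ = 905/30.8 = 29.383 s; τ₂ = 1160/30.8 = 37.662 s.
Solving the cascade with C₁(0)=C₂(0)=0 gives C₂(t) = C_in[1 − (τ₁ e^(−t/τ₁) − τ₂ e^(−t/τ₂))/(τ₁ − τ₂)].
At t = 109: e^(−t/τ₁) = 0.024487, e^(−t/τ₂) = 0.055347.
C₂ = 2.11·[1 − (29.383·0.024487 − 37.662·0.055347)/(-8.2792)] = 2.11·0.83513 = 1.7621 g/L.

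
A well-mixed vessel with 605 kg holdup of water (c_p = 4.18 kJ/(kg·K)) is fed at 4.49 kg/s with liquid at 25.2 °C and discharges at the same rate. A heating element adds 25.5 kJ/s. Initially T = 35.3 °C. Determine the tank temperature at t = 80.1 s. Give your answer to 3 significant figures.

31.4 °C

M c_p dT/dt = ṁ c_p (T_in − T) + Q̇.
τ = M/ṁ = 134.74 s; T_ss = T_in + Q̇/(ṁ c_p) = 25.2 + 25.5/(4.49·4.18) = 26.559 °C.
This is linear first-order; T(t) = T_ss + (T₀ − T_ss) e^(−t/τ).
T(80.1) = 26.559 + (8.7413)·e^(−80.1/134.74) = 26.559 + (8.7413)·0.55186 = 31.383 °C.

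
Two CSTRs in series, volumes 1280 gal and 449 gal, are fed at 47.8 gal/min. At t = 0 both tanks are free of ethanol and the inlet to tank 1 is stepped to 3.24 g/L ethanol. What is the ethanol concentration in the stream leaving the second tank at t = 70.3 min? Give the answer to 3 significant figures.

Time constants: τᵢ = Vᵢ/Q for each well-mixed tank.
τ₁ = 1280/47.8 = 26.778 min; τ₂ = 449/47.8 = 9.3933 min.
Tank 1: C₁ = C_in(1 − e^(−t/τ₁)). Tank 2 (τ₁ ≠ τ₂): C₂ = C_in[1 − (τ₁ e^(−t/τ₁) − τ₂ e^(−t/τ₂))/(τ₁ − τ₂)].
At t = 70.3: e^(−t/τ₁) = 0.072421, e^(−t/τ₂) = 0.00056197.
C₂ = 3.24·[1 − (26.778·0.072421 − 9.3933·0.00056197)/(17.385)] = 3.24·0.88875 = 2.8796 g/L.

2.88 g/L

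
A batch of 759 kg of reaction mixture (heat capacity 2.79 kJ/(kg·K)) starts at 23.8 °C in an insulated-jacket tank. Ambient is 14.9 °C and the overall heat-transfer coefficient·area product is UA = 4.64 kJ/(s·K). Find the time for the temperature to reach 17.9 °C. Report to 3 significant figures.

496 s

Unsteady energy balance on the tank contents: M c_p dT/dt = −UA(T − T_amb).
τ = M c_p/UA = 456.38 s; T_ss = T_amb = 14.900 °C.
T(t) = T_ss + (T₀ − T_ss)e^(−t/τ); set T = 17.9:
t = −τ ln[(T − T_ss)/(T₀ − T_ss)] = −456.38 · ln(0.33708) = 496.29 s.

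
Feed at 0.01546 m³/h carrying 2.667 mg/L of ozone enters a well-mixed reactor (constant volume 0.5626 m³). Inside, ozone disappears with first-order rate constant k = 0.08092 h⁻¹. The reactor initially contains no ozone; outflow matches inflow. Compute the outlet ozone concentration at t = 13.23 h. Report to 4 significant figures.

0.5150 mg/L

Species balance: V dC/dt = Q C_in − Q C − k V C.
dC/dt = (Q/V) C_in − (Q/V + k) C; effective rate a = Q/V + k = 0.0274796 + 0.08092 = 0.108400 h⁻¹.
C_ss = Q C_in/(Q + kV) = 0.676091 mg/L; C(t) = C_ss + (C₀ − C_ss) e^(−a t).
C(13.23) = 0.676091 + (-0.676091)·e^(−0.108400·13.23) = 0.676091 + (-0.676091)·0.238324 = 0.514963 mg/L.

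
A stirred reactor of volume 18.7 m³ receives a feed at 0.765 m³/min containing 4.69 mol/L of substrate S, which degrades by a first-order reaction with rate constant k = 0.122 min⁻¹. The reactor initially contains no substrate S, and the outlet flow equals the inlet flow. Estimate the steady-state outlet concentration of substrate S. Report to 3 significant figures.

1.18 mol/L

Accumulation = in − out − consumed: V dC/dt = Q C_in − Q C − k V C.
Steady state (dC/dt = 0): C_ss = Q C_in/(Q + kV) = C_in/(1 + kV/Q).
C_ss = 0.765·4.69/(0.765 + 0.122·18.7) = 3.5879/3.0464 = 1.1777 mol/L.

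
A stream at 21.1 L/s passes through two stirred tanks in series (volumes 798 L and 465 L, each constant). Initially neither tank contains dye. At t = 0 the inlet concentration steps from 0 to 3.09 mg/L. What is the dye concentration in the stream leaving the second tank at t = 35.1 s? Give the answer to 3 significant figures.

1.04 mg/L

Time constants: τᵢ = Vᵢ/Q for each well-mixed tank.
τ₁ = 798/21.1 = 37.820 s; τ₂ = 465/21.1 = 22.038 s.
Tank 1: C₁ = C_in(1 − e^(−t/τ₁)). Tank 2 (τ₁ ≠ τ₂): C₂ = C_in[1 − (τ₁ e^(−t/τ₁) − τ₂ e^(−t/τ₂))/(τ₁ − τ₂)].
At t = 35.1: e^(−t/τ₁) = 0.39531, e^(−t/τ₂) = 0.20337.
C₂ = 3.09·[1 − (37.820·0.39531 − 22.038·0.20337)/(15.782)] = 3.09·0.33667 = 1.0403 mg/L.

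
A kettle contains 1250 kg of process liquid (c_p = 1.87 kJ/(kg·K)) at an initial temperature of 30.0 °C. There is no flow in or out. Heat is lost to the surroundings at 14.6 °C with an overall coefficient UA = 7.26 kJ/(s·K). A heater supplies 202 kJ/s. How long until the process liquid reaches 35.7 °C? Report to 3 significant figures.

Lumped-capacitance energy balance: M c_p dT/dt = UA(T_amb − T) + Q̇.
τ = M c_p/UA = 321.97 s; T_ss = T_amb + Q̇/UA = 14.6 + 202/7.26 = 42.424 °C.
T(t) = T_ss + (T₀ − T_ss)e^(−t/τ); set T = 35.7:
t = −τ ln[(T − T_ss)/(T₀ − T_ss)] = −321.97 · ln(0.54120) = 197.68 s.

198 s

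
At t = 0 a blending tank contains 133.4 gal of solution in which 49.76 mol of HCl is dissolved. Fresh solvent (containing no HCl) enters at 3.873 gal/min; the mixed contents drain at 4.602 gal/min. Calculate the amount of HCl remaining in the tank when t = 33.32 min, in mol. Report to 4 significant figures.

13.99 mol

Let m(t) be the amount of HCl. Volume: V(t) = V₀ + (Q_in − Q_out) t = 133.4 − 0.729000 t; V(33.32) = 109.110 gal.
Species balance (pure solvent in): dm/dt = −Q_out · m/V(t).
Separate: dm/m = −Q_out dt/V(t) ⇒ ln(m/m₀) = −(Q_out/(Q_in−Q_out)) ln(V/V₀).
m = m₀ (V₀/V)^(Q_out/(Q_in−Q_out)) = 49.76 × (133.4/109.110)^(-6.31276) = 13.9902 mol.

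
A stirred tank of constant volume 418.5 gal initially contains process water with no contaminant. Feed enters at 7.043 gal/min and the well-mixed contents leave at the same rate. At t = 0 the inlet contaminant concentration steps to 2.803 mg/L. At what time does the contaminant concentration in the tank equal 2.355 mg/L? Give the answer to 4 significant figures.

109.0 min

Species balance: V dC/dt = Q(C_in − C) ⇒ τ = V/Q = 59.4207 min.
C(t) = C_in + (C₀ − C_in) e^(−t/τ). Set C = 2.355 and solve for t:
e^(−t/τ) = (C − C_in)/(C₀ − C_in) = (2.355 − 2.803)/(0 − 2.803) = 0.159829
t = −τ ln(…) = 59.4207 × 1.83365 = 108.957 min.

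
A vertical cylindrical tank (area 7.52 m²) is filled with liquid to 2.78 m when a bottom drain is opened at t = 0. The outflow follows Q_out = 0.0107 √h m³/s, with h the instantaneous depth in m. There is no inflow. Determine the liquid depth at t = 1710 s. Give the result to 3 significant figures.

0.203 m

Volume balance on the tank: A dh/dt = −0.0107 √h.
Separate and integrate: 2(√h − √h₀) = −(0.0107/A) t.
√h = √2.78 − 0.0107·1710/(2·7.52) = 1.6673 − 1.2166 = 0.45078.
h = 0.45078² = 0.20320 m.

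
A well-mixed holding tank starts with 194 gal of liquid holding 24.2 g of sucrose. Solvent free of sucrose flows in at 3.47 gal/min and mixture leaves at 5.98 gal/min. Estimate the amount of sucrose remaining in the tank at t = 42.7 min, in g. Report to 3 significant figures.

Let m(t) be the amount of sucrose. Volume: V(t) = V₀ + (Q_in − Q_out) t = 194 − 2.5100 t; V(42.7) = 86.823 gal.
Species balance (pure solvent in): dm/dt = −Q_out · m/V(t).
dm/m = −Q_out dt/(V₀ − 2.5100 t); integrating gives ln(m/m₀) = −(Q_out/(Q_in−Q_out)) ln(V/V₀).
m = m₀ (V₀/V)^(Q_out/(Q_in−Q_out)) = 24.2 × (194/86.823)^(-2.3825) = 3.5640 g.

3.56 g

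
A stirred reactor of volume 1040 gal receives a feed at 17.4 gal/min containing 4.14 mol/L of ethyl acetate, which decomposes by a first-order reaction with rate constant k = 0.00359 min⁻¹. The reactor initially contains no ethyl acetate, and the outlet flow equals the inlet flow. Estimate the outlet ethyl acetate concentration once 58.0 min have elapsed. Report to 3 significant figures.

Species balance: V dC/dt = Q C_in − Q C − k V C.
dC/dt = (Q/V) C_in − (Q/V + k) C; effective rate a = Q/V + k = 0.016731 + 0.00359 = 0.020321 min⁻¹.
C_ss = Q C_in/(Q + kV) = 3.4086 mol/L; C(t) = C_ss + (C₀ − C_ss) e^(−a t).
C(58.0) = 3.4086 + (-3.4086)·e^(−0.020321·58.0) = 3.4086 + (-3.4086)·0.30771 = 2.3597 mol/L.

2.36 mol/L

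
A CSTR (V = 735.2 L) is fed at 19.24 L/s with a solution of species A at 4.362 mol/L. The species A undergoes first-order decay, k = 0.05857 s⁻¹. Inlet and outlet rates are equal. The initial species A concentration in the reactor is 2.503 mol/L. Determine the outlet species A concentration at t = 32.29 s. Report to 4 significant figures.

1.422 mol/L

V dC/dt = Q(C_in − C) − k V C.
dC/dt = (Q/V) C_in − (Q/V + k) C; effective rate a = Q/V + k = 0.0261697 + 0.05857 = 0.0847397 s⁻¹.
C_ss = Q C_in/(Q + kV) = 1.34709 mol/L; C(t) = C_ss + (C₀ − C_ss) e^(−a t).
C(32.29) = 1.34709 + (1.15591)·e^(−0.0847397·32.29) = 1.34709 + (1.15591)·0.0648132 = 1.42201 mol/L.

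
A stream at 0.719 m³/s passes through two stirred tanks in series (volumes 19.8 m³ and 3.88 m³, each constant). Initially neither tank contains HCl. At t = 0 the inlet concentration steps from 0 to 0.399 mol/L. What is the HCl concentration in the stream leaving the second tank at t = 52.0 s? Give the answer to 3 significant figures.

0.324 mol/L

Time constants: τᵢ = Vᵢ/Q for each well-mixed tank.
τ₁ = 19.8/0.719 = 27.538 s; τ₂ = 3.88/0.719 = 5.3964 s.
Solving the cascade with C₁(0)=C₂(0)=0 gives C₂(t) = C_in[1 − (τ₁ e^(−t/τ₁) − τ₂ e^(−t/τ₂))/(τ₁ − τ₂)].
At t = 52.0: e^(−t/τ₁) = 0.15133, e^(−t/τ₂) = 6.5328e-05.
C₂ = 0.399·[1 − (27.538·0.15133 − 5.3964·6.5328e-05)/(22.142)] = 0.399·0.81180 = 0.32391 mol/L.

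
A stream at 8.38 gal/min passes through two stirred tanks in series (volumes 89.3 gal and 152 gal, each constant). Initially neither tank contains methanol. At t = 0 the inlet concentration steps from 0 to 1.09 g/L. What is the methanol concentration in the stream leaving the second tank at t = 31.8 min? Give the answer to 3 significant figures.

Each tank obeys Vᵢ dCᵢ/dt = Q(Cᵢ₋₁ − Cᵢ), so τᵢ = Vᵢ/Q.
τ₁ = 89.3/8.38 = 10.656 min; τ₂ = 152/8.38 = 18.138 min.
Tank 1: C₁ = C_in(1 − e^(−t/τ₁)). Tank 2 (τ₁ ≠ τ₂): C₂ = C_in[1 − (τ₁ e^(−t/τ₁) − τ₂ e^(−t/τ₂))/(τ₁ − τ₂)].
At t = 31.8: e^(−t/τ₁) = 0.050583, e^(−t/τ₂) = 0.17322.
C₂ = 1.09·[1 − (10.656·0.050583 − 18.138·0.17322)/(-7.4821)] = 1.09·0.65211 = 0.71080 g/L.

0.711 g/L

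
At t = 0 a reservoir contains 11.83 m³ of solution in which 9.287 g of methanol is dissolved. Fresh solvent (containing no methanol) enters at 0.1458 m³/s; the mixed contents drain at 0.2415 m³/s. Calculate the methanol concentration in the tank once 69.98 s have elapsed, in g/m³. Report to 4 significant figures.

0.2200 g/m³

Let m(t) be the amount of methanol. Volume: V(t) = V₀ + (Q_in − Q_out) t = 11.83 − 0.0957000 t; V(69.98) = 5.13291 m³.
Species balance (pure solvent in): dm/dt = −Q_out · m/V(t).
dm/m = −Q_out dt/(V₀ − 0.0957000 t); integrating gives ln(m/m₀) = −(Q_out/(Q_in−Q_out)) ln(V/V₀).
m = m₀ (V₀/V)^(Q_out/(Q_in−Q_out)) = 9.287 × (11.83/5.13291)^(-2.52351) = 1.12927 g.
C = m/V = 1.12927/5.13291 = 0.220006 g/m³.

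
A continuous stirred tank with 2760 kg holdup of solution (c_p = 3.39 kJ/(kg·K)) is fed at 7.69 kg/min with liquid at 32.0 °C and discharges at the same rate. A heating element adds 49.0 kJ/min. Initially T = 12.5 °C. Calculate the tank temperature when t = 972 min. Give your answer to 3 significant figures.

32.5 °C

Heat balance on the well-mixed liquid: M c_p dT/dt = ṁ c_p (T_in − T) + 49.0.
τ = M/ṁ = 358.91 min; T_ss = T_in + Q̇/(ṁ c_p) = 32.0 + 49.0/(7.69·3.39) = 33.880 °C.
This is linear first-order; T(t) = T_ss + (T₀ − T_ss) e^(−t/τ).
T(972) = 33.880 + (-21.380)·e^(−972/358.91) = 33.880 + (-21.380)·0.066656 = 32.455 °C.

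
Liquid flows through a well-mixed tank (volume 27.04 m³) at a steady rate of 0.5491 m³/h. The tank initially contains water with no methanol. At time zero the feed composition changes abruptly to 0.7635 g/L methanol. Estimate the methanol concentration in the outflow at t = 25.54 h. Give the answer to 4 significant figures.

Mass balance on the solute (V constant): V dC/dt = Q(C_in − C).
Time constant τ = V/Q = 27.04/0.5491 = 49.2442 h.
C approaches C_in exponentially: C(t) = C_in + (C₀ − C_in) e^(−t/τ).
C(25.54) = 0.7635 + (0 − 0.7635)·e^(−25.54/49.2442) = 0.7635 + (-0.763500)·0.595330 = 0.308966 g/L.

0.3090 g/L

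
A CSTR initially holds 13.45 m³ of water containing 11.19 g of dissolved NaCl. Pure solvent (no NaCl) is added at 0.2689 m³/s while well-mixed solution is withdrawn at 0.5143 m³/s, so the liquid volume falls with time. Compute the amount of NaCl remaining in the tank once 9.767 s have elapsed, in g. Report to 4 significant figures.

Let m(t) be the amount of NaCl. Volume: V(t) = V₀ + (Q_in − Q_out) t = 13.45 − 0.245400 t; V(9.767) = 11.0532 m³.
Species balance (pure solvent in): dm/dt = −Q_out · m/V(t).
dm/m = −Q_out dt/(V₀ − 0.245400 t); integrating gives ln(m/m₀) = −(Q_out/(Q_in−Q_out)) ln(V/V₀).
m = m₀ (V₀/V)^(Q_out/(Q_in−Q_out)) = 11.19 × (13.45/11.0532)^(-2.09576) = 7.41648 g.

7.416 g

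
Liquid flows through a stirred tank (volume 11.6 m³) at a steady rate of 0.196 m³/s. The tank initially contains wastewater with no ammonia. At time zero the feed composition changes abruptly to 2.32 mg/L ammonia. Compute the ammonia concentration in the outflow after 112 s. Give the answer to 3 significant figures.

1.97 mg/L

Unsteady species balance (constant V, well mixed): V dC/dt = Q(C_in − C).
So dC/dt = (C_in − C)/τ with τ = V/Q = 11.6/0.196 = 59.184 s.
This is linear first-order; C(t) = C_in + (C₀ − C_in) e^(−t/τ).
C(112) = 2.32 + (0 − 2.32)·e^(−112/59.184) = 2.32 + (-2.3200)·0.15071 = 1.9704 mg/L.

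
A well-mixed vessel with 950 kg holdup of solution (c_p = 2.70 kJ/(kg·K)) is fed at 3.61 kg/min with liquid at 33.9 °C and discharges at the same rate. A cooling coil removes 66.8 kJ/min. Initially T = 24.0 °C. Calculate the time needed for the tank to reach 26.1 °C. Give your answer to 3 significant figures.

308 min

Unsteady energy balance on the tank contents: M c_p dT/dt = ṁ c_p (T_in − T) − 66.8.
τ = M/ṁ = 263.16 min; T_ss = T_in − Q̇/(ṁ c_p) = 27.047 °C.
T(t) = T_ss + (T₀ − T_ss) e^(−t/τ). Set T = 26.1:
e^(−t/τ) = (26.1 − 27.047)/(24.0 − 27.047) = 0.31071
t = −263.16 · ln(0.31071) = 307.60 min.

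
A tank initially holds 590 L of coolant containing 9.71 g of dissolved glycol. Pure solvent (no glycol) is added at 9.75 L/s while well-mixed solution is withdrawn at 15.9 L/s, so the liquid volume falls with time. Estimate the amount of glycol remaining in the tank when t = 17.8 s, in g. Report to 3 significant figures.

Let m(t) be the amount of glycol. Volume: V(t) = V₀ + (Q_in − Q_out) t = 590 − 6.1500 t; V(17.8) = 480.53 L.
Species balance (pure solvent in): dm/dt = −Q_out · m/V(t).
Separate: dm/m = −Q_out dt/V(t) ⇒ ln(m/m₀) = −(Q_out/(Q_in−Q_out)) ln(V/V₀).
m = m₀ (V₀/V)^(Q_out/(Q_in−Q_out)) = 9.71 × (590/480.53)^(-2.5854) = 5.7119 g.

5.71 g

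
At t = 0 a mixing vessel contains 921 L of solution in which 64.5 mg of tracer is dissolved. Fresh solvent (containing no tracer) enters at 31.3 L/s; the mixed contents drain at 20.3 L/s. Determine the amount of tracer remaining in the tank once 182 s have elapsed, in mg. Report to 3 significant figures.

7.65 mg

Total volume: dV/dt = Q_in − Q_out = 11.000 L/s, so V(t) = 921 + 11.000 t and V(182) = 2923.0 L.
Species balance (pure solvent in): dm/dt = −Q_out · m/V(t).
Separate: dm/m = −Q_out dt/V(t) ⇒ ln(m/m₀) = −(Q_out/(Q_in−Q_out)) ln(V/V₀).
m = m₀ (V₀/V)^(Q_out/(Q_in−Q_out)) = 64.5 × (921/2923.0)^(1.8455) = 7.6548 mg.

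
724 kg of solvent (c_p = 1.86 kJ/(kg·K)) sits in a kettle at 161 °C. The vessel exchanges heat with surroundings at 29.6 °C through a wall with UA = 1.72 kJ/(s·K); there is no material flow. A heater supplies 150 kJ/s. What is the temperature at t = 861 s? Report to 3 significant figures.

132 °C

M c_p dT/dt = −UA(T − T_amb) + Q̇.
dT/dt = (T_ss − T)/τ with T_ss = T_amb + Q̇/UA = 29.6 + 150/1.72 = 116.81 °C, τ = M c_p/UA = 724·1.86/1.72 = 782.93 s.
T approaches T_ss exponentially: T(t) = T_ss + (T₀ − T_ss) e^(−t/τ).
T(861) = 116.81 + (44.191)·0.33297 = 131.52 °C.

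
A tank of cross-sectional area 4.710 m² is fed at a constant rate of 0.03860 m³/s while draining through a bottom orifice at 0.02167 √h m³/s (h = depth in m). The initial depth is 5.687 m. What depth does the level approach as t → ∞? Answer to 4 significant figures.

Level balance: A dh/dt = 0.03860 − 0.02167 √h. Setting dh/dt = 0:
Q_in = 0.02167 √h_ss ⇒ √h_ss = 0.03860/0.02167 = 1.78126.
h_ss = 1.78126² = 3.17290 m. (Since h₀ = 5.687 m > h_ss, the level will fall toward this value.)

3.173 m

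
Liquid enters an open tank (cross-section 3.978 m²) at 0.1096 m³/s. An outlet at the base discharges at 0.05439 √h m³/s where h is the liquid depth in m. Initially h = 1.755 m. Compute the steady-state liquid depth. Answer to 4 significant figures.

4.061 m

A dh/dt = Q_in − 0.05439 √h. Steady state requires inflow = outflow:
Q_in = 0.05439 √h_ss ⇒ √h_ss = 0.1096/0.05439 = 2.01508.
h_ss = 2.01508² = 4.06053 m. (Since h₀ = 1.755 m < h_ss, the level will rise toward this value.)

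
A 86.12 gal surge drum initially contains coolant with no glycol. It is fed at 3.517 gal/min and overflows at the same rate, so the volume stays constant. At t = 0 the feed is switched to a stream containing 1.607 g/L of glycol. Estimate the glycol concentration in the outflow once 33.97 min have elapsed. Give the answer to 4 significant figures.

1.206 g/L

Accumulation = in − out for the solute gives V dC/dt = Q(C_in − C).
So dC/dt = (C_in − C)/τ with τ = V/Q = 86.12/3.517 = 24.4868 min.
This is linear first-order; C(t) = C_in + (C₀ − C_in) e^(−t/τ).
C(33.97) = 1.607 + (0 − 1.607)·e^(−33.97/24.4868) = 1.607 + (-1.60700)·0.249754 = 1.20565 g/L.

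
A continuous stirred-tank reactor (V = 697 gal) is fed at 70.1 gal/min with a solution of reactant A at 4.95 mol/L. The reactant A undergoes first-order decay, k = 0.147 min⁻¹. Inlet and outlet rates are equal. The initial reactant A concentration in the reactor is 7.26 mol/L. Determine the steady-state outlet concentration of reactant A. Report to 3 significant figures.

2.01 mol/L

V dC/dt = Q(C_in − C) − k V C.
Steady state (dC/dt = 0): C_ss = Q C_in/(Q + kV) = C_in/(1 + kV/Q).
C_ss = 70.1·4.95/(70.1 + 0.147·697) = 347.00/172.56 = 2.0109 mol/L.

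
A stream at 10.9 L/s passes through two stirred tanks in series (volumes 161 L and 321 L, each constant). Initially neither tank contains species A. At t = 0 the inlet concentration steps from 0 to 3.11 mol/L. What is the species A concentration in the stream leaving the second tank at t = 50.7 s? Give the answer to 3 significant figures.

2.10 mol/L

Species balance on tank i: dCᵢ/dt = (Cᵢ₋₁ − Cᵢ)/τᵢ with τᵢ = Vᵢ/Q.
τ₁ = 161/10.9 = 14.771 s; τ₂ = 321/10.9 = 29.450 s.
Tank 1: C₁ = C_in(1 − e^(−t/τ₁)). Tank 2 (τ₁ ≠ τ₂): C₂ = C_in[1 − (τ₁ e^(−t/τ₁) − τ₂ e^(−t/τ₂))/(τ₁ − τ₂)].
At t = 50.7: e^(−t/τ₁) = 0.032307, e^(−t/τ₂) = 0.17878.
C₂ = 3.11·[1 − (14.771·0.032307 − 29.450·0.17878)/(-14.679)] = 3.11·0.67383 = 2.0956 mol/L.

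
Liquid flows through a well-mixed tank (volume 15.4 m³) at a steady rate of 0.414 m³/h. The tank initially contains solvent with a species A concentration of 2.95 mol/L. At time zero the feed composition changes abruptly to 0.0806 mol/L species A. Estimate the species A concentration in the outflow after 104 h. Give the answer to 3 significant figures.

0.256 mol/L

Accumulation = in − out for the solute gives V dC/dt = Q(C_in − C).
So dC/dt = (C_in − C)/τ with τ = V/Q = 15.4/0.414 = 37.198 h.
This is linear first-order; C(t) = C_in + (C₀ − C_in) e^(−t/τ).
C(104) = 0.0806 + (2.95 − 0.0806)·e^(−104/37.198) = 0.0806 + (2.8694)·0.061063 = 0.25582 mol/L.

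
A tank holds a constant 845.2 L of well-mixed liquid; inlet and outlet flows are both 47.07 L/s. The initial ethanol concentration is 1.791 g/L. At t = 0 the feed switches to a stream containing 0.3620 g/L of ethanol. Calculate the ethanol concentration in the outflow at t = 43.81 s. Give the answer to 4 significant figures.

Accumulation = in − out for the solute gives V dC/dt = Q(C_in − C).
Time constant τ = V/Q = 845.2/47.07 = 17.9562 s.
This is linear first-order; C(t) = C_in + (C₀ − C_in) e^(−t/τ).
C(43.81) = 0.3620 + (1.791 − 0.3620)·e^(−43.81/17.9562) = 0.3620 + (1.42900)·0.0871765 = 0.486575 g/L.

0.4866 g/L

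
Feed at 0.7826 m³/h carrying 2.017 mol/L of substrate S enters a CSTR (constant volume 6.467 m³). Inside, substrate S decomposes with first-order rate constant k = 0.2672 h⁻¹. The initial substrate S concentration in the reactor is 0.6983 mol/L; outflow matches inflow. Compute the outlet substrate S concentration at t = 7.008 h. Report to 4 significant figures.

Species balance: V dC/dt = Q C_in − Q C − k V C.
This is linear with rate a = Q/V + k = 0.388214 h⁻¹.
C_ss = Q C_in/(Q + kV) = 0.628740 mol/L; C(t) = C_ss + (C₀ − C_ss) e^(−a t).
C(7.008) = 0.628740 + (0.0695598)·e^(−0.388214·7.008) = 0.628740 + (0.0695598)·0.0658348 = 0.633320 mol/L.

0.6333 mol/L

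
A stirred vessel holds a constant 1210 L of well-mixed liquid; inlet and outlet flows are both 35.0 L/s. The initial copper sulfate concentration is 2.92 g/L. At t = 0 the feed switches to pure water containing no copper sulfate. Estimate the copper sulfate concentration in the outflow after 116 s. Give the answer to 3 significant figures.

0.102 g/L

Accumulation = in − out for the solute gives V dC/dt = Q(C_in − C).
Rewrite as dC/dt + C/τ = C_in/τ, τ = V/Q = 34.571 s.
C approaches C_in exponentially: C(t) = C_in + (C₀ − C_in) e^(−t/τ).
C(116) = 0 + (2.92 − 0)·e^(−116/34.571) = 0 + (2.9200)·0.034896 = 0.10190 g/L.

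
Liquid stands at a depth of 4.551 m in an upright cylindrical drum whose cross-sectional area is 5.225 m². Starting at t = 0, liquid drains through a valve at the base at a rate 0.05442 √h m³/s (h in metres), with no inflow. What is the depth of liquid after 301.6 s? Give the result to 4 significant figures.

With no inflow, A dh/dt = −0.05442 √h.
∫ h^(−1/2) dh = −(0.05442/A) ∫ dt, giving 2√h = 2√h₀ − (0.05442/A) t.
√h = √4.551 − 0.05442·301.6/(2·5.225) = 2.13331 − 1.57063 = 0.562678.
h = 0.562678² = 0.316607 m.

0.3166 m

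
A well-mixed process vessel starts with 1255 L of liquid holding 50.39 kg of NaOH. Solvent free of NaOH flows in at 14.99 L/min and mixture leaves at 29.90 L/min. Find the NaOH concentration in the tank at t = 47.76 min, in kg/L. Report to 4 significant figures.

0.01729 kg/L

Let m(t) be the amount of NaOH. Volume: V(t) = V₀ + (Q_in − Q_out) t = 1255 − 14.9100 t; V(47.76) = 542.898 L.
No NaOH enters, so dm/dt = −Q_out · (m/V).
Separate: dm/m = −Q_out dt/V(t) ⇒ ln(m/m₀) = −(Q_out/(Q_in−Q_out)) ln(V/V₀).
m = m₀ (V₀/V)^(Q_out/(Q_in−Q_out)) = 50.39 × (1255/542.898)^(-2.00537) = 9.38731 kg.
C = m/V = 9.38731/542.898 = 0.0172911 kg/L.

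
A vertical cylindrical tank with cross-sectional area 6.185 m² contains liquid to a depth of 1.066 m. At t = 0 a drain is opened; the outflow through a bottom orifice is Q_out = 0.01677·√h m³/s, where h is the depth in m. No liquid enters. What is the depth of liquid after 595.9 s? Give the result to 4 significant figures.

0.05045 m

A dh/dt = −Q_out = −0.01677 √h.
∫ h^(−1/2) dh = −(0.01677/A) ∫ dt, giving 2√h = 2√h₀ − (0.01677/A) t.
√h = √1.066 − 0.01677·595.9/(2·6.185) = 1.03247 − 0.807861 = 0.224612.
h = 0.224612² = 0.0504504 m.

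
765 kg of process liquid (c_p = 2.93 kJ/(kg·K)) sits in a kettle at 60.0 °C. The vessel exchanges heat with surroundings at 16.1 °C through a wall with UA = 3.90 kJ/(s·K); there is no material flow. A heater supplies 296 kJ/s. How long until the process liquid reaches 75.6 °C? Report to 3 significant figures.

384 s

M c_p dT/dt = −UA(T − T_amb) + Q̇.
τ = M c_p/UA = 574.73 s; T_ss = T_amb + Q̇/UA = 16.1 + 296/3.90 = 91.997 °C.
T(t) = T_ss + (T₀ − T_ss)e^(−t/τ); set T = 75.6:
t = −τ ln[(T − T_ss)/(T₀ − T_ss)] = −574.73 · ln(0.51246) = 384.23 s.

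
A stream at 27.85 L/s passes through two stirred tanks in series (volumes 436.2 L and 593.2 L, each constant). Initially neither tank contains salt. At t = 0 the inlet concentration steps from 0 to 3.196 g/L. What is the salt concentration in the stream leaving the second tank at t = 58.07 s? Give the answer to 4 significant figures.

2.623 g/L

Time constants: τᵢ = Vᵢ/Q for each well-mixed tank.
τ₁ = 436.2/27.85 = 15.6625 s; τ₂ = 593.2/27.85 = 21.2998 s.
Solving the cascade with C₁(0)=C₂(0)=0 gives C₂(t) = C_in[1 − (τ₁ e^(−t/τ₁) − τ₂ e^(−t/τ₂))/(τ₁ − τ₂)].
At t = 58.07: e^(−t/τ₁) = 0.0245367, e^(−t/τ₂) = 0.0654601.
C₂ = 3.196·[1 − (15.6625·0.0245367 − 21.2998·0.0654601)/(-5.63734)] = 3.196·0.820840 = 2.62341 g/L.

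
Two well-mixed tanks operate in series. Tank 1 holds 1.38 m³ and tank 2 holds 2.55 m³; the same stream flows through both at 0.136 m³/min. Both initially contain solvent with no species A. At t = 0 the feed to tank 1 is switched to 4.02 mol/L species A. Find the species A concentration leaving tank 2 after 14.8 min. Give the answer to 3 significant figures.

Species balance on tank i: dCᵢ/dt = (Cᵢ₋₁ − Cᵢ)/τᵢ with τᵢ = Vᵢ/Q.
τ₁ = 1.38/0.136 = 10.147 min; τ₂ = 2.55/0.136 = 18.750 min.
Solving the cascade with C₁(0)=C₂(0)=0 gives C₂(t) = C_in[1 − (τ₁ e^(−t/τ₁) − τ₂ e^(−t/τ₂))/(τ₁ − τ₂)].
At t = 14.8: e^(−t/τ₁) = 0.23257, e^(−t/τ₂) = 0.45415.
C₂ = 4.02·[1 − (10.147·0.23257 − 18.750·0.45415)/(-8.6029)] = 4.02·0.28451 = 1.1437 mol/L.

1.14 mol/L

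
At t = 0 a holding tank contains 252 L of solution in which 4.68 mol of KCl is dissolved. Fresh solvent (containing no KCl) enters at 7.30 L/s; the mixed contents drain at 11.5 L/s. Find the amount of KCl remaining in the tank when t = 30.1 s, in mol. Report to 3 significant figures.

Total volume: dV/dt = Q_in − Q_out = -4.2000 L/s, so V(t) = 252 − 4.2000 t and V(30.1) = 125.58 L.
No KCl enters, so dm/dt = −Q_out · (m/V).
dm/m = −Q_out dt/(V₀ − 4.2000 t); integrating gives ln(m/m₀) = −(Q_out/(Q_in−Q_out)) ln(V/V₀).
m = m₀ (V₀/V)^(Q_out/(Q_in−Q_out)) = 4.68 × (252/125.58)^(-2.7381) = 0.69507 mol.

0.695 mol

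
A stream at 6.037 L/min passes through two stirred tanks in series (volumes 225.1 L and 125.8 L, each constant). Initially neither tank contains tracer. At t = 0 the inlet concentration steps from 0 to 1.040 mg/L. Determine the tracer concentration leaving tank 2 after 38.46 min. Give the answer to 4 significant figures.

Time constants: τᵢ = Vᵢ/Q for each well-mixed tank.
τ₁ = 225.1/6.037 = 37.2867 min; τ₂ = 125.8/6.037 = 20.8382 min.
Tank 1: C₁ = C_in(1 − e^(−t/τ₁)). Tank 2 (τ₁ ≠ τ₂): C₂ = C_in[1 − (τ₁ e^(−t/τ₁) − τ₂ e^(−t/τ₂))/(τ₁ − τ₂)].
At t = 38.46: e^(−t/τ₁) = 0.356484, e^(−t/τ₂) = 0.157922.
C₂ = 1.040·[1 − (37.2867·0.356484 − 20.8382·0.157922)/(16.4486)] = 1.040·0.391965 = 0.407643 mg/L.

0.4076 mg/L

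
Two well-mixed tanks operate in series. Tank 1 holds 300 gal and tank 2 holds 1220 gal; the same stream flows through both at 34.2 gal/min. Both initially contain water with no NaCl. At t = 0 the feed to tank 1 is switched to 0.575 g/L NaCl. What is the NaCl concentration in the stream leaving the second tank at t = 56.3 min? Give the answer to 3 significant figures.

0.418 g/L

Time constants: τᵢ = Vᵢ/Q for each well-mixed tank.
τ₁ = 300/34.2 = 8.7719 min; τ₂ = 1220/34.2 = 35.673 min.
Tank 1: C₁ = C_in(1 − e^(−t/τ₁)). Tank 2 (τ₁ ≠ τ₂): C₂ = C_in[1 − (τ₁ e^(−t/τ₁) − τ₂ e^(−t/τ₂))/(τ₁ − τ₂)].
At t = 56.3: e^(−t/τ₁) = 0.0016316, e^(−t/τ₂) = 0.20634.
C₂ = 0.575·[1 − (8.7719·0.0016316 − 35.673·0.20634)/(-26.901)] = 0.575·0.72691 = 0.41797 g/L.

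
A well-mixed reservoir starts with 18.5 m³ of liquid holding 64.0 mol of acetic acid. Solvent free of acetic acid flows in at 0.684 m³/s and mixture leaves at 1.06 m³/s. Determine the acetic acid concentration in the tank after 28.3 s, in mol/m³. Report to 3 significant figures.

Total volume: dV/dt = Q_in − Q_out = -0.37600 m³/s, so V(t) = 18.5 − 0.37600 t and V(28.3) = 7.8592 m³.
No acetic acid enters, so dm/dt = −Q_out · (m/V).
Separate: dm/m = −Q_out dt/V(t) ⇒ ln(m/m₀) = −(Q_out/(Q_in−Q_out)) ln(V/V₀).
m = m₀ (V₀/V)^(Q_out/(Q_in−Q_out)) = 64.0 × (18.5/7.8592)^(-2.8191) = 5.7285 mol.
C = m/V = 5.7285/7.8592 = 0.72889 mol/m³.

0.729 mol/m³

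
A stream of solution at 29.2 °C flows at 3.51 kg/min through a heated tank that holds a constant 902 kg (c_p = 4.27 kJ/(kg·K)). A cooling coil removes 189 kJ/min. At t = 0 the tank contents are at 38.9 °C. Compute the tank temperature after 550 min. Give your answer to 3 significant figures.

M c_p dT/dt = ṁ c_p (T_in − T) − Q̇.
τ = M/ṁ = 256.98 min; T_ss = T_in − Q̇/(ṁ c_p) = 29.2 − 189/(3.51·4.27) = 16.590 °C.
This is linear first-order; T(t) = T_ss + (T₀ − T_ss) e^(−t/τ).
T(550) = 16.590 + (22.310)·e^(−550/256.98) = 16.590 + (22.310)·0.11763 = 19.214 °C.

19.2 °C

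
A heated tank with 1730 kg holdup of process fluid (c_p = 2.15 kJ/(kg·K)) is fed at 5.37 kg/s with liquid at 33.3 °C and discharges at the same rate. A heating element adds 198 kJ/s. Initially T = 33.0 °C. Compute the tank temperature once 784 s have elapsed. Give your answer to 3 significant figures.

Energy balance: M c_p dT/dt = ṁ c_p (T_in − T) + 198.
τ = M/ṁ = 322.16 s; T_ss = T_in + Q̇/(ṁ c_p) = 33.3 + 198/(5.37·2.15) = 50.450 °C.
This is linear first-order; T(t) = T_ss + (T₀ − T_ss) e^(−t/τ).
T(784) = 50.450 + (-17.450)·e^(−784/322.16) = 50.450 + (-17.450)·0.087723 = 48.919 °C.

48.9 °C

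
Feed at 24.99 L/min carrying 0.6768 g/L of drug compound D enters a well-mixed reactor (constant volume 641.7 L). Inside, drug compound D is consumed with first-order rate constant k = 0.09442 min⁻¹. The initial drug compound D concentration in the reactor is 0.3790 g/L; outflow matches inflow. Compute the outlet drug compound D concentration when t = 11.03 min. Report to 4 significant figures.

Accumulation = in − out − consumed: V dC/dt = Q C_in − Q C − k V C.
This is linear with rate a = Q/V + k = 0.133363 min⁻¹.
C_ss = Q C_in/(Q + kV) = 0.197632 g/L; C(t) = C_ss + (C₀ − C_ss) e^(−a t).
C(11.03) = 0.197632 + (0.181368)·e^(−0.133363·11.03) = 0.197632 + (0.181368)·0.229696 = 0.239292 g/L.

0.2393 g/L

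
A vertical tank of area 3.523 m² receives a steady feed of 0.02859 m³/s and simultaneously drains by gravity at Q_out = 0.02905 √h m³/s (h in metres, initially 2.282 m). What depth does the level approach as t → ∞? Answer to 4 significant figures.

0.9686 m

Mass balance (ρ constant): A dh/dt = Q_in − 0.02905 √h. At steady state dh/dt = 0:
Q_in = 0.02905 √h_ss ⇒ √h_ss = 0.02859/0.02905 = 0.984165.
h_ss = 0.984165² = 0.968581 m. (Since h₀ = 2.282 m > h_ss, the level will fall toward this value.)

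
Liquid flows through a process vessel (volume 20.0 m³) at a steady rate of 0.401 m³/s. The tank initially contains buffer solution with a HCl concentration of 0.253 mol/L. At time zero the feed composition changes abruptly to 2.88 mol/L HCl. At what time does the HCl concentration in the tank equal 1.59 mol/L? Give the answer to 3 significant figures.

35.5 s

Species balance: V dC/dt = Q(C_in − C) ⇒ τ = V/Q = 49.875 s.
C(t) = C_in + (C₀ − C_in) e^(−t/τ). Set C = 1.59 and solve for t:
e^(−t/τ) = (C − C_in)/(C₀ − C_in) = (1.59 − 2.88)/(0.253 − 2.88) = 0.49105
t = −τ ln(…) = 49.875 × 0.71120 = 35.471 s.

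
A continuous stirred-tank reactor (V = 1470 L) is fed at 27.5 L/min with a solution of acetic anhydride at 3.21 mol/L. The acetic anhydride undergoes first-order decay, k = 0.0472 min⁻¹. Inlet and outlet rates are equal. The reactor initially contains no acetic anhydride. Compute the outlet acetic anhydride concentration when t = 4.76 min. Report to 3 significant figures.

0.245 mol/L

V dC/dt = Q(C_in − C) − k V C.
This is linear with rate a = Q/V + k = 0.065907 min⁻¹.
C_ss = Q C_in/(Q + kV) = 0.91114 mol/L; C(t) = C_ss + (C₀ − C_ss) e^(−a t).
C(4.76) = 0.91114 + (-0.91114)·e^(−0.065907·4.76) = 0.91114 + (-0.91114)·0.73072 = 0.24535 mol/L.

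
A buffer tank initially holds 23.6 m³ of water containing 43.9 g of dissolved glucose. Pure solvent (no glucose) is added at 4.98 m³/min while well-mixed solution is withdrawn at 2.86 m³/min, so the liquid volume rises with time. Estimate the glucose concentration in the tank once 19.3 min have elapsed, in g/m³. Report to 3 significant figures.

Total volume: dV/dt = Q_in − Q_out = 2.1200 m³/min, so V(t) = 23.6 + 2.1200 t and V(19.3) = 64.516 m³.
No glucose enters, so dm/dt = −Q_out · (m/V).
dm/m = −Q_out dt/(V₀ + 2.1200 t); integrating gives ln(m/m₀) = −(Q_out/(Q_in−Q_out)) ln(V/V₀).
m = m₀ (V₀/V)^(Q_out/(Q_in−Q_out)) = 43.9 × (23.6/64.516)^(1.3491) = 11.305 g.
C = m/V = 11.305/64.516 = 0.17522 g/m³.

0.175 g/m³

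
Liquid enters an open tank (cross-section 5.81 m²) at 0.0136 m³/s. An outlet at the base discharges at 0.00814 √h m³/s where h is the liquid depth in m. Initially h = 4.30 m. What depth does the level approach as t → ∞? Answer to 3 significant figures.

Level balance: A dh/dt = 0.0136 − 0.00814 √h. Setting dh/dt = 0:
Q_in = 0.00814 √h_ss ⇒ √h_ss = 0.0136/0.00814 = 1.6708.
h_ss = 1.6708² = 2.7914 m. (Since h₀ = 4.30 m > h_ss, the level will fall toward this value.)

2.79 m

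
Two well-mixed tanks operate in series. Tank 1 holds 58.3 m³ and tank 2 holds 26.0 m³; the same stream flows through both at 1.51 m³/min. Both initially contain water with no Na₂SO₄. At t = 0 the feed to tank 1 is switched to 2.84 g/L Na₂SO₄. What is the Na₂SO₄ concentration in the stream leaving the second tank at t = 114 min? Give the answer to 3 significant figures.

Each tank obeys Vᵢ dCᵢ/dt = Q(Cᵢ₋₁ − Cᵢ), so τᵢ = Vᵢ/Q.
τ₁ = 58.3/1.51 = 38.609 min; τ₂ = 26.0/1.51 = 17.219 min.
Tank 1: C₁ = C_in(1 − e^(−t/τ₁)). Tank 2 (τ₁ ≠ τ₂): C₂ = C_in[1 − (τ₁ e^(−t/τ₁) − τ₂ e^(−t/τ₂))/(τ₁ − τ₂)].
At t = 114: e^(−t/τ₁) = 0.052201, e^(−t/τ₂) = 0.0013324.
C₂ = 2.84·[1 − (38.609·0.052201 − 17.219·0.0013324)/(21.391)] = 2.84·0.90685 = 2.5755 g/L.

2.58 g/L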